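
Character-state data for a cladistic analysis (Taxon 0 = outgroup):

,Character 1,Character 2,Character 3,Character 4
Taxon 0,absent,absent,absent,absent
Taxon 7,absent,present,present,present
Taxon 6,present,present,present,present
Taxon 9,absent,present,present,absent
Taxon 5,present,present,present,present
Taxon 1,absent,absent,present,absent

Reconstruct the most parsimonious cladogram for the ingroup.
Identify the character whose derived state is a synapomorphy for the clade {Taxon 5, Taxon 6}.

The outgroup has state 'absent' for every character, so 'present' is the derived state throughout.
Character 1: derived state 'present' in Taxon 5 and Taxon 6 only — synapomorphy for {Taxon 5, Taxon 6}.
Character 2: derived state 'present' in Taxon 5, Taxon 6, Taxon 7, and Taxon 9 only — synapomorphy for {Taxon 5, Taxon 6, Taxon 7, Taxon 9}.
Character 3 (derived state 'present') is shared by all ingroup taxa — unites the whole ingroup.
Character 4: derived state 'present' in Taxon 5, Taxon 6, and Taxon 7 only — synapomorphy for {Taxon 5, Taxon 6, Taxon 7}.
Most parsimonious ingroup topology: (((Taxon 7,(Taxon 6,Taxon 5)),Taxon 9),Taxon 1).
The clade {Taxon 5, Taxon 6} is supported by Character 1: its derived state 'present' occurs in exactly those taxa and in no other taxon (including the outgroup).

Character 1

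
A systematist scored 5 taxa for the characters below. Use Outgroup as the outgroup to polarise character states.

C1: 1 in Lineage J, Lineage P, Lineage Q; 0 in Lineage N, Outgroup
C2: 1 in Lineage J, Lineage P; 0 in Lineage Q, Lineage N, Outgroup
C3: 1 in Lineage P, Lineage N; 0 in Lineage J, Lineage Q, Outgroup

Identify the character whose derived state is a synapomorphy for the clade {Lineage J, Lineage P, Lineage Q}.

C1

The outgroup has state '0' for every character, so '1' is the derived state throughout.
C1 (derived state '1') is shared by Lineage J, Lineage P, and Lineage Q — a synapomorphy uniting that clade.
C2 (derived state '1') is shared by Lineage J and Lineage P — a synapomorphy uniting that clade.
C3 groups Lineage N and Lineage P, which is incompatible with the clades supported by the remaining characters; treating it as convergent (homoplasy) costs fewer steps than any alternative tree.
Most parsimonious ingroup topology: (Lineage N,((Lineage J,Lineage P),Lineage Q)).
The clade {Lineage J, Lineage P, Lineage Q} is supported by C1: its derived state '1' occurs in exactly those taxa and in no other taxon (including the outgroup).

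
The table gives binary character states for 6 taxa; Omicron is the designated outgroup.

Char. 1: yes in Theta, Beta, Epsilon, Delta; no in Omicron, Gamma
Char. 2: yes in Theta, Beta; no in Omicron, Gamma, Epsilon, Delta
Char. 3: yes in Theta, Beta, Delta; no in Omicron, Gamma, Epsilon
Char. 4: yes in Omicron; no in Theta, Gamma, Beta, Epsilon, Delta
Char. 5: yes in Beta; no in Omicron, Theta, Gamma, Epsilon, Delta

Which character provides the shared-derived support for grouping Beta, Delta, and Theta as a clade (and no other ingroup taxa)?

Character polarity is set by the outgroup: the derived state is whichever differs from the outgroup's state, so for Char. 4 the derived state is 'no', and for the remaining characters it is 'yes'.
Only Beta, Delta, Epsilon, and Theta show the derived state 'yes' for Char. 1, supporting them as a clade.
Char. 2: derived state 'yes' in Beta and Theta only — synapomorphy for {Beta, Theta}.
Char. 3 (derived state 'yes') is shared by Beta, Delta, and Theta — a synapomorphy uniting that clade.
All ingroup taxa share the derived state 'no' for Char. 4; it defines the ingroup but does not resolve relationships within it.
Char. 5: derived state 'yes' in Beta only — an autapomorphy, so it tells us nothing about relationships among taxa.
Most parsimonious ingroup topology: ((((Theta,Beta),Delta),Epsilon),Gamma).
The clade {Beta, Delta, Theta} is supported by Char. 3: its derived state 'yes' occurs in exactly those taxa and in no other taxon (including the outgroup).

Char. 3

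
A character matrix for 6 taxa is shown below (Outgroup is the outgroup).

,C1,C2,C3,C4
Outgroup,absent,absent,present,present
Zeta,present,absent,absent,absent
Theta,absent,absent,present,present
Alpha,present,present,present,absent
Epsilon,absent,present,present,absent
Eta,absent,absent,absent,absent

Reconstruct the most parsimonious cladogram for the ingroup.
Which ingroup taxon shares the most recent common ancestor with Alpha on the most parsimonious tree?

Epsilon

Character polarity is set by the outgroup: the derived state is whichever differs from the outgroup's state, so for C3, C4 the derived state is 'absent', and for the remaining characters it is 'present'.
C1 groups Alpha and Zeta, which is incompatible with the clades supported by the remaining characters; treating it as convergent (homoplasy) costs fewer steps than any alternative tree.
C2 (derived state 'present') is shared by Alpha and Epsilon — a synapomorphy uniting that clade.
C3 (derived state 'absent') is shared by Eta and Zeta — a synapomorphy uniting that clade.
Only Alpha, Epsilon, Eta, and Zeta show the derived state 'absent' for C4, supporting them as a clade.
Most parsimonious ingroup topology: (((Zeta,Eta),(Alpha,Epsilon)),Theta).
Alpha and Epsilon form a cherry on this tree, so they are sister taxa.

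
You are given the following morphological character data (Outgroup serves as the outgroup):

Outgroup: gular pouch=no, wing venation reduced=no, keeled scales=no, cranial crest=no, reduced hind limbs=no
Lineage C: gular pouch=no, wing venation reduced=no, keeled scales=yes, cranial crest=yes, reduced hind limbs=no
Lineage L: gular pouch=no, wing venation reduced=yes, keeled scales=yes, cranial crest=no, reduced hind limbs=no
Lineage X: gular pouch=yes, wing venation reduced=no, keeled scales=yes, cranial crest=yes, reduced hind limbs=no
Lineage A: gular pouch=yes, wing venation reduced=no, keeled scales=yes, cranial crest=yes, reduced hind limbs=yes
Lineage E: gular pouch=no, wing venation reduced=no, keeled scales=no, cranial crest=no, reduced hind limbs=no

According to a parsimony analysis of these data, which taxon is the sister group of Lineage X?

Lineage A

The outgroup has state 'no' for every character, so 'yes' is the derived state throughout.
Only Lineage A and Lineage X show the derived state 'yes' for gular pouch, supporting them as a clade.
wing venation reduced (derived state 'yes') is unique to Lineage L (autapomorphy; uninformative for grouping).
keeled scales: derived state 'yes' in Lineage A, Lineage C, Lineage L, and Lineage X only — synapomorphy for {Lineage A, Lineage C, Lineage L, Lineage X}.
Only Lineage A, Lineage C, and Lineage X show the derived state 'yes' for cranial crest, supporting them as a clade.
reduced hind limbs (derived state 'yes') is unique to Lineage A (autapomorphy; uninformative for grouping).
Most parsimonious ingroup topology: (((Lineage C,(Lineage X,Lineage A)),Lineage L),Lineage E).
Lineage X and Lineage A form a cherry on this tree, so they are sister taxa.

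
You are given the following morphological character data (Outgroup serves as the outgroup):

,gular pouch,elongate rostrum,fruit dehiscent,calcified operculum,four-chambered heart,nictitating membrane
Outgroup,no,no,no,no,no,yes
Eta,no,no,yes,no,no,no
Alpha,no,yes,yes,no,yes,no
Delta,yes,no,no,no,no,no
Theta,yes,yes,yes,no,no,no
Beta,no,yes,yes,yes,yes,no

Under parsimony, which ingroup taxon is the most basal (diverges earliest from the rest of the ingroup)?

Character polarity is set by the outgroup: the derived state is whichever differs from the outgroup's state, so for nictitating membrane the derived state is 'no', and for the remaining characters it is 'yes'.
gular pouch (state 'yes') occurs in Delta and Theta but conflicts with the nesting implied by the other characters — most parsimoniously interpreted as homoplasy.
elongate rostrum: derived state 'yes' in Alpha, Beta, and Theta only — synapomorphy for {Alpha, Beta, Theta}.
fruit dehiscent: derived state 'yes' in Alpha, Beta, Eta, and Theta only — synapomorphy for {Alpha, Beta, Eta, Theta}.
calcified operculum (derived state 'yes') is unique to Beta (autapomorphy; uninformative for grouping).
Only Alpha and Beta show the derived state 'yes' for four-chambered heart, supporting them as a clade.
All ingroup taxa share the derived state 'no' for nictitating membrane; it defines the ingroup but does not resolve relationships within it.
Most parsimonious ingroup topology: ((Eta,((Alpha,Beta),Theta)),Delta).
Delta is sister to the clade containing all other ingroup taxa, so it is the earliest-diverging (most basal) ingroup lineage.

Delta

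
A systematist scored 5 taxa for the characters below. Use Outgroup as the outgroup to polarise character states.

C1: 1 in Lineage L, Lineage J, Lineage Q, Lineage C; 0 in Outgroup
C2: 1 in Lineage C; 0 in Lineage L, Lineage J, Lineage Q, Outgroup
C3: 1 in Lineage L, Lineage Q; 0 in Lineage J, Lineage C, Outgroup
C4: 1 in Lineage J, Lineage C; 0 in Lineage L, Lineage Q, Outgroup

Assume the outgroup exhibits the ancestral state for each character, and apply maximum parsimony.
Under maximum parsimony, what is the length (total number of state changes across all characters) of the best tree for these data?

4

The outgroup has state '0' for every character, so '1' is the derived state throughout.
C1 (derived state '1') is shared by all ingroup taxa — unites the whole ingroup.
C2 (derived state '1') is unique to Lineage C (autapomorphy; uninformative for grouping).
Only Lineage L and Lineage Q show the derived state '1' for C3, supporting them as a clade.
C4: derived state '1' in Lineage C and Lineage J only — synapomorphy for {Lineage C, Lineage J}.
Most parsimonious ingroup topology: ((Lineage C,Lineage J),(Lineage L,Lineage Q)).
Changes per character on this tree: C1: 1; C2: 1; C3: 1; C4: 1.
Total = 4.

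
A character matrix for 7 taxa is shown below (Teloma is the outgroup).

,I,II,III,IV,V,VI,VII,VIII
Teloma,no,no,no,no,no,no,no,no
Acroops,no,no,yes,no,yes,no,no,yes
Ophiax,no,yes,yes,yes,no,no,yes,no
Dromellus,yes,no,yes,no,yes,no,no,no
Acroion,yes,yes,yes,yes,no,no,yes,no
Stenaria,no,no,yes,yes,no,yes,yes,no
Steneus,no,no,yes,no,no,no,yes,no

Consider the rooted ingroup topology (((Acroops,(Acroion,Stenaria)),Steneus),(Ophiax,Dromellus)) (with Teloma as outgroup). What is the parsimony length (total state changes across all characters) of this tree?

Map each character onto (((Acroops,(Acroion,Stenaria)),Steneus),(Ophiax,Dromellus)) (rooted by Teloma) and count the minimum state changes it requires (Fitch parsimony):
I: 2; II: 2; III: 1; IV: 2; V: 2; VI: 1; VII: 3; VIII: 1.
Total tree length = 14.

14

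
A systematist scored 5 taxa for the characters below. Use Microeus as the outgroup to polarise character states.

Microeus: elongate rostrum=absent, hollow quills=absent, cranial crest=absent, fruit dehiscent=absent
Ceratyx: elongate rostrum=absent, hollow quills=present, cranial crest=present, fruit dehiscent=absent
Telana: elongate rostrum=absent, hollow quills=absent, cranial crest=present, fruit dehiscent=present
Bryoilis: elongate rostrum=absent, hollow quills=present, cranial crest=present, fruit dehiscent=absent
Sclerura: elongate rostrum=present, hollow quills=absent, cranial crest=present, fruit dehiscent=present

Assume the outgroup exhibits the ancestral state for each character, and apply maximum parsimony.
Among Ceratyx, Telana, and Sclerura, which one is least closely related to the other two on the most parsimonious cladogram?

Ceratyx

The outgroup has state 'absent' for every character, so 'present' is the derived state throughout.
elongate rostrum: derived state 'present' in Sclerura only — an autapomorphy, so it tells us nothing about relationships among taxa.
Only Bryoilis and Ceratyx show the derived state 'present' for hollow quills, supporting them as a clade.
All ingroup taxa share the derived state 'present' for cranial crest; it defines the ingroup but does not resolve relationships within it.
fruit dehiscent (derived state 'present') is shared by Sclerura and Telana — a synapomorphy uniting that clade.
Most parsimonious ingroup topology: ((Ceratyx,Bryoilis),(Telana,Sclerura)).
Sclerura and Telana share a more recent common ancestor with each other than either does with Ceratyx, so Ceratyx is the least closely related of the three.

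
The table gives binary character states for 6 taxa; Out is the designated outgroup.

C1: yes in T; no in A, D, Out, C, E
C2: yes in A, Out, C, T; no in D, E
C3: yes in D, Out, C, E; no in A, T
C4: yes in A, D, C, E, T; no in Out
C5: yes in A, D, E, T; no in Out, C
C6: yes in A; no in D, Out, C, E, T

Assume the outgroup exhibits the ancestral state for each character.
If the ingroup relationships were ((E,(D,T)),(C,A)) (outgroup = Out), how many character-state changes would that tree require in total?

Map each character onto ((E,(D,T)),(C,A)) (rooted by Out) and count the minimum state changes it requires (Fitch parsimony):
C1: 1; C2: 2; C3: 2; C4: 1; C5: 2; C6: 1.
Total tree length = 9.

9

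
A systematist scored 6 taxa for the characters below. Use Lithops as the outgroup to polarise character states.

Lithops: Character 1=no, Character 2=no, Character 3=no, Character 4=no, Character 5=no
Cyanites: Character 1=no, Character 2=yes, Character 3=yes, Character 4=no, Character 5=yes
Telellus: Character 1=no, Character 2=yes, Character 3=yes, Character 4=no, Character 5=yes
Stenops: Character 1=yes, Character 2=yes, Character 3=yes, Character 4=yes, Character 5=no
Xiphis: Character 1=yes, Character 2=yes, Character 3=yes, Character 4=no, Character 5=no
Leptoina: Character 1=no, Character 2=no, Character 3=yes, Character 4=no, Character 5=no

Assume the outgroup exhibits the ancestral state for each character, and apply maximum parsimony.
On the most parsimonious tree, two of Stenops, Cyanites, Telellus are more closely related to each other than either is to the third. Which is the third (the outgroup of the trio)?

Stenops

The outgroup has state 'no' for every character, so 'yes' is the derived state throughout.
Only Stenops and Xiphis show the derived state 'yes' for Character 1, supporting them as a clade.
Character 2 (derived state 'yes') is shared by Cyanites, Stenops, Telellus, and Xiphis — a synapomorphy uniting that clade.
Character 3 (derived state 'yes') is shared by all ingroup taxa — unites the whole ingroup.
Character 4 (derived state 'yes') is unique to Stenops (autapomorphy; uninformative for grouping).
Character 5 (derived state 'yes') is shared by Cyanites and Telellus — a synapomorphy uniting that clade.
Most parsimonious ingroup topology: (((Cyanites,Telellus),(Stenops,Xiphis)),Leptoina).
Telellus and Cyanites share a more recent common ancestor with each other than either does with Stenops, so Stenops is the least closely related of the three.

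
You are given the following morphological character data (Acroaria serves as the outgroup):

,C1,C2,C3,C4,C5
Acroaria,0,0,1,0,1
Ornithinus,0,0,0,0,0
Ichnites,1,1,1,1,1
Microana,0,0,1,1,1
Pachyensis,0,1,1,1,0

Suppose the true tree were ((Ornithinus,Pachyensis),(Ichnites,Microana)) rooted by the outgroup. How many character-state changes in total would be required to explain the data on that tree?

Map each character onto ((Ornithinus,Pachyensis),(Ichnites,Microana)) (rooted by Acroaria) and count the minimum state changes it requires (Fitch parsimony):
C1: 1; C2: 2; C3: 1; C4: 2; C5: 1.
Total tree length = 7.

7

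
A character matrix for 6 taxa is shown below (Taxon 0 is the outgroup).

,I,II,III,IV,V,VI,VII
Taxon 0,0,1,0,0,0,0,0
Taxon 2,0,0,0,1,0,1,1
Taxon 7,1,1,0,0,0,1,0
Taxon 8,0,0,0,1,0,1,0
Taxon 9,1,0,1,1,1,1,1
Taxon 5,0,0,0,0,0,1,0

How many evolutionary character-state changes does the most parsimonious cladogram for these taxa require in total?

8

Character polarity is set by the outgroup: the derived state is whichever differs from the outgroup's state, so for II the derived state is '0', and for the remaining characters it is '1'.
I groups Taxon 7 and Taxon 9, which is incompatible with the clades supported by the remaining characters; treating it as convergent (homoplasy) costs fewer steps than any alternative tree.
II (derived state '0') is shared by Taxon 2, Taxon 5, Taxon 8, and Taxon 9 — a synapomorphy uniting that clade.
III: derived state '1' in Taxon 9 only — an autapomorphy, so it tells us nothing about relationships among taxa.
Only Taxon 2, Taxon 8, and Taxon 9 show the derived state '1' for IV, supporting them as a clade.
V (derived state '1') is unique to Taxon 9 (autapomorphy; uninformative for grouping).
VI (derived state '1') is shared by all ingroup taxa — unites the whole ingroup.
VII (derived state '1') is shared by Taxon 2 and Taxon 9 — a synapomorphy uniting that clade.
Most parsimonious ingroup topology: ((((Taxon 2,Taxon 9),Taxon 8),Taxon 5),Taxon 7).
Changes per character on this tree: I: 2; II: 1; III: 1; IV: 1; V: 1; VI: 1; VII: 1.
Total = 8.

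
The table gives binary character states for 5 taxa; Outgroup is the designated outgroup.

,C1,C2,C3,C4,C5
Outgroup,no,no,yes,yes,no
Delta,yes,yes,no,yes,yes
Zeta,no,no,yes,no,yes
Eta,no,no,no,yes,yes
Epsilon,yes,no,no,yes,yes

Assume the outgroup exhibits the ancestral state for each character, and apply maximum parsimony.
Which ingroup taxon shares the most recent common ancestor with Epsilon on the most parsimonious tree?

Delta

Character polarity is set by the outgroup: the derived state is whichever differs from the outgroup's state, so for C3, C4 the derived state is 'no', and for the remaining characters it is 'yes'.
Only Delta and Epsilon show the derived state 'yes' for C1, supporting them as a clade.
C2: derived state 'yes' in Delta only — an autapomorphy, so it tells us nothing about relationships among taxa.
C3 (derived state 'no') is shared by Delta, Epsilon, and Eta — a synapomorphy uniting that clade.
C4: derived state 'no' in Zeta only — an autapomorphy, so it tells us nothing about relationships among taxa.
C5 (derived state 'yes') is shared by all ingroup taxa — unites the whole ingroup.
Most parsimonious ingroup topology: (((Delta,Epsilon),Eta),Zeta).
Epsilon and Delta form a cherry on this tree, so they are sister taxa.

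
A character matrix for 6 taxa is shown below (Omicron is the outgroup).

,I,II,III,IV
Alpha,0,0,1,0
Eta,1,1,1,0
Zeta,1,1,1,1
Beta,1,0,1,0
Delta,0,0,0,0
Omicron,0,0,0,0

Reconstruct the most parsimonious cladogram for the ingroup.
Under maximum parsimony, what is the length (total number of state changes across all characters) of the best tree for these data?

The outgroup has state '0' for every character, so '1' is the derived state throughout.
I: derived state '1' in Beta, Eta, and Zeta only — synapomorphy for {Beta, Eta, Zeta}.
II (derived state '1') is shared by Eta and Zeta — a synapomorphy uniting that clade.
III: derived state '1' in Alpha, Beta, Eta, and Zeta only — synapomorphy for {Alpha, Beta, Eta, Zeta}.
IV: derived state '1' in Zeta only — an autapomorphy, so it tells us nothing about relationships among taxa.
Most parsimonious ingroup topology: (((Beta,(Zeta,Eta)),Alpha),Delta).
Changes per character on this tree: I: 1; II: 1; III: 1; IV: 1.
Total = 4.

4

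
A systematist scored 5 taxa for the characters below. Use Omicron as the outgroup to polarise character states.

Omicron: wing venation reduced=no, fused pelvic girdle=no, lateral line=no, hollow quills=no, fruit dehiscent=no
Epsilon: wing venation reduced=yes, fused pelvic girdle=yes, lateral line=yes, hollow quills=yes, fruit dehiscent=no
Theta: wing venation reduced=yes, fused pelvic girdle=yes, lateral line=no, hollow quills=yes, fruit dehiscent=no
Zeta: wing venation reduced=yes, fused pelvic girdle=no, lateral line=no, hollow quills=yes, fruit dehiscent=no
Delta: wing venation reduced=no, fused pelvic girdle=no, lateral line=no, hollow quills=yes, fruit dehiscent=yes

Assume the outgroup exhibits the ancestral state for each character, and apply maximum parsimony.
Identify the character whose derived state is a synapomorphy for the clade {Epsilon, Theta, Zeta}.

wing venation reduced

The outgroup has state 'no' for every character, so 'yes' is the derived state throughout.
wing venation reduced: derived state 'yes' in Epsilon, Theta, and Zeta only — synapomorphy for {Epsilon, Theta, Zeta}.
Only Epsilon and Theta show the derived state 'yes' for fused pelvic girdle, supporting them as a clade.
lateral line: derived state 'yes' in Epsilon only — an autapomorphy, so it tells us nothing about relationships among taxa.
All ingroup taxa share the derived state 'yes' for hollow quills; it defines the ingroup but does not resolve relationships within it.
fruit dehiscent (derived state 'yes') is unique to Delta (autapomorphy; uninformative for grouping).
Most parsimonious ingroup topology: (((Epsilon,Theta),Zeta),Delta).
The clade {Epsilon, Theta, Zeta} is supported by wing venation reduced: its derived state 'yes' occurs in exactly those taxa and in no other taxon (including the outgroup).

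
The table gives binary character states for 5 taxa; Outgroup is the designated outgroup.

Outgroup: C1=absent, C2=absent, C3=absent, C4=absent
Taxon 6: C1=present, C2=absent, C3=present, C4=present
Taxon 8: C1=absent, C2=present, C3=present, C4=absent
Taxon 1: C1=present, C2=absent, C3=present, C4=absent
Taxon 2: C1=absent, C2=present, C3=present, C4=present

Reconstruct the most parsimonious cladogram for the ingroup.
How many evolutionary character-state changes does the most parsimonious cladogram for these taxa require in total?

5

The outgroup has state 'absent' for every character, so 'present' is the derived state throughout.
Only Taxon 1 and Taxon 6 show the derived state 'present' for C1, supporting them as a clade.
C2 (derived state 'present') is shared by Taxon 2 and Taxon 8 — a synapomorphy uniting that clade.
C3 (derived state 'present') is shared by all ingroup taxa — unites the whole ingroup.
C4 (state 'present') occurs in Taxon 2 and Taxon 6 but conflicts with the nesting implied by the other characters — most parsimoniously interpreted as homoplasy.
Most parsimonious ingroup topology: ((Taxon 6,Taxon 1),(Taxon 8,Taxon 2)).
Changes per character on this tree: C1: 1; C2: 1; C3: 1; C4: 2.
Total = 5.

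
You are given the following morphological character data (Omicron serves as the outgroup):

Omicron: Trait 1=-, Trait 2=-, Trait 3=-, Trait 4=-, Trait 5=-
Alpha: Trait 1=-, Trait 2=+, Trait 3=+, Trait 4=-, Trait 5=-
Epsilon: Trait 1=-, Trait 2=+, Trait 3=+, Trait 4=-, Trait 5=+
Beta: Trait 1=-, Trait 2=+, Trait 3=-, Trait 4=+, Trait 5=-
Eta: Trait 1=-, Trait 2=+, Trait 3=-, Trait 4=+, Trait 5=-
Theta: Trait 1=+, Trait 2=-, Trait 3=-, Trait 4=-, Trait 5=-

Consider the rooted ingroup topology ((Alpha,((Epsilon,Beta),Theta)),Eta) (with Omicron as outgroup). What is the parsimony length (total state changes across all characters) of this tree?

Map each character onto ((Alpha,((Epsilon,Beta),Theta)),Eta) (rooted by Omicron) and count the minimum state changes it requires (Fitch parsimony):
Trait 1: 1; Trait 2: 2; Trait 3: 2; Trait 4: 2; Trait 5: 1.
Total tree length = 8.

8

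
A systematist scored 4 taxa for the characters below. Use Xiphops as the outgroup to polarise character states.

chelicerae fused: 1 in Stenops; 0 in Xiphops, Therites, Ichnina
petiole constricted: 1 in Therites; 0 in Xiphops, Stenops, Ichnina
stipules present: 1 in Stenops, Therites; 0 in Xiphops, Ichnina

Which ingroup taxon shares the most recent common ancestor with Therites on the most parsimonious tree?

The outgroup has state '0' for every character, so '1' is the derived state throughout.
chelicerae fused: derived state '1' in Stenops only — an autapomorphy, so it tells us nothing about relationships among taxa.
petiole constricted: derived state '1' in Therites only — an autapomorphy, so it tells us nothing about relationships among taxa.
Only Stenops and Therites show the derived state '1' for stipules present, supporting them as a clade.
Most parsimonious ingroup topology: ((Stenops,Therites),Ichnina).
Therites and Stenops form a cherry on this tree, so they are sister taxa.

Stenops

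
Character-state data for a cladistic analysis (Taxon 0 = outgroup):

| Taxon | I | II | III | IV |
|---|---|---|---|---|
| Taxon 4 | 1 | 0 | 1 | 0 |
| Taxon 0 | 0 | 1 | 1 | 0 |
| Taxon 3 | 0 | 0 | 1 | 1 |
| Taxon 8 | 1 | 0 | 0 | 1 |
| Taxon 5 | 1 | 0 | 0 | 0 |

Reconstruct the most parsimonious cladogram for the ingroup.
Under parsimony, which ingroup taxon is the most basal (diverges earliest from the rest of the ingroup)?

Character polarity is set by the outgroup: the derived state is whichever differs from the outgroup's state, so for II, III the derived state is '0', and for the remaining characters it is '1'.
I: derived state '1' in Taxon 4, Taxon 5, and Taxon 8 only — synapomorphy for {Taxon 4, Taxon 5, Taxon 8}.
II (derived state '0') is shared by all ingroup taxa — unites the whole ingroup.
Only Taxon 5 and Taxon 8 show the derived state '0' for III, supporting them as a clade.
IV (state '1') occurs in Taxon 3 and Taxon 8 but conflicts with the nesting implied by the other characters — most parsimoniously interpreted as homoplasy.
Most parsimonious ingroup topology: (Taxon 3,(Taxon 4,(Taxon 5,Taxon 8))).
Taxon 3 is sister to the clade containing all other ingroup taxa, so it is the earliest-diverging (most basal) ingroup lineage.

Taxon 3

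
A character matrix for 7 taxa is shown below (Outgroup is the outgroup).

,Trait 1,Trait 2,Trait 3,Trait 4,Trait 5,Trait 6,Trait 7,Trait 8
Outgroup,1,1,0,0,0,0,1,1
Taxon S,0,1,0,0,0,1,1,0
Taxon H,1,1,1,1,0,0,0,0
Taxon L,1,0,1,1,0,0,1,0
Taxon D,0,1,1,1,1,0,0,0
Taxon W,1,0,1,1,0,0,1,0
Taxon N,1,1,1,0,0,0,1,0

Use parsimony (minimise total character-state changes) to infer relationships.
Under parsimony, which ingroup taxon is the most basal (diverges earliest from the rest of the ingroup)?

Taxon S

Character polarity is set by the outgroup: the derived state is whichever differs from the outgroup's state, so for Trait 1, Trait 2, Trait 7, Trait 8 the derived state is '0', and for the remaining characters it is '1'.
Trait 1 groups Taxon D and Taxon S, which is incompatible with the clades supported by the remaining characters; treating it as convergent (homoplasy) costs fewer steps than any alternative tree.
Trait 2: derived state '0' in Taxon L and Taxon W only — synapomorphy for {Taxon L, Taxon W}.
Only Taxon D, Taxon H, Taxon L, Taxon N, and Taxon W show the derived state '1' for Trait 3, supporting them as a clade.
Only Taxon D, Taxon H, Taxon L, and Taxon W show the derived state '1' for Trait 4, supporting them as a clade.
Trait 5: derived state '1' in Taxon D only — an autapomorphy, so it tells us nothing about relationships among taxa.
Trait 6 (derived state '1') is unique to Taxon S (autapomorphy; uninformative for grouping).
Trait 7: derived state '0' in Taxon D and Taxon H only — synapomorphy for {Taxon D, Taxon H}.
Trait 8 (derived state '0') is shared by all ingroup taxa — unites the whole ingroup.
Most parsimonious ingroup topology: (Taxon S,(((Taxon H,Taxon D),(Taxon L,Taxon W)),Taxon N)).
Taxon S is sister to the clade containing all other ingroup taxa, so it is the earliest-diverging (most basal) ingroup lineage.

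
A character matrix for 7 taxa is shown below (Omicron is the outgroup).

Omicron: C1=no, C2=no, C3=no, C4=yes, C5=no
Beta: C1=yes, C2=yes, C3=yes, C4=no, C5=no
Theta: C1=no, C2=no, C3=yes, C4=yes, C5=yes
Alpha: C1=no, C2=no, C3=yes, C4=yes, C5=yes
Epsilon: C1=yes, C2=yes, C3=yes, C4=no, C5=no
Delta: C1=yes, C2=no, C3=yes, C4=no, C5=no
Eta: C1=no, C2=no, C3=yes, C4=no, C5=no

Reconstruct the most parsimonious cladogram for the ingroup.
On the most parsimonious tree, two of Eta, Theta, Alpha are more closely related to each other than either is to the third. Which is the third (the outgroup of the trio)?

Eta

Character polarity is set by the outgroup: the derived state is whichever differs from the outgroup's state, so for C4 the derived state is 'no', and for the remaining characters it is 'yes'.
C1: derived state 'yes' in Beta, Delta, and Epsilon only — synapomorphy for {Beta, Delta, Epsilon}.
C2 (derived state 'yes') is shared by Beta and Epsilon — a synapomorphy uniting that clade.
All ingroup taxa share the derived state 'yes' for C3; it defines the ingroup but does not resolve relationships within it.
C4: derived state 'no' in Beta, Delta, Epsilon, and Eta only — synapomorphy for {Beta, Delta, Epsilon, Eta}.
C5: derived state 'yes' in Alpha and Theta only — synapomorphy for {Alpha, Theta}.
Most parsimonious ingroup topology: ((((Beta,Epsilon),Delta),Eta),(Theta,Alpha)).
Alpha and Theta share a more recent common ancestor with each other than either does with Eta, so Eta is the least closely related of the three.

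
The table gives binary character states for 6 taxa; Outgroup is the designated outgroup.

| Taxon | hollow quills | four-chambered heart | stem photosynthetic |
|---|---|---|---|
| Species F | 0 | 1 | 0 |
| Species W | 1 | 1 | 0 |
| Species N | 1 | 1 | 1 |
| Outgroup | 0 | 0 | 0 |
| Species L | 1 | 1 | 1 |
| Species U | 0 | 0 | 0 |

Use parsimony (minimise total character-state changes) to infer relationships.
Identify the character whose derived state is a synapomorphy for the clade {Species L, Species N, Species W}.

The outgroup has state '0' for every character, so '1' is the derived state throughout.
Only Species L, Species N, and Species W show the derived state '1' for hollow quills, supporting them as a clade.
four-chambered heart: derived state '1' in Species F, Species L, Species N, and Species W only — synapomorphy for {Species F, Species L, Species N, Species W}.
stem photosynthetic: derived state '1' in Species L and Species N only — synapomorphy for {Species L, Species N}.
Most parsimonious ingroup topology: ((((Species N,Species L),Species W),Species F),Species U).
The clade {Species L, Species N, Species W} is supported by hollow quills: its derived state '1' occurs in exactly those taxa and in no other taxon (including the outgroup).

hollow quills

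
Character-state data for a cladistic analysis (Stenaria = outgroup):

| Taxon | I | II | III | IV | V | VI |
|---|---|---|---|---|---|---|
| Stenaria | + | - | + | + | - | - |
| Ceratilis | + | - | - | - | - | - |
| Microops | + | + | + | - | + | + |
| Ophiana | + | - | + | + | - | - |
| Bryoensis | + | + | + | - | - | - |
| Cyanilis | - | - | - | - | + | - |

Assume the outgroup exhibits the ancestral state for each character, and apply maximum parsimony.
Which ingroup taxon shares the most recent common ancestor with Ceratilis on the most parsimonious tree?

Character polarity is set by the outgroup: the derived state is whichever differs from the outgroup's state, so for I, III, IV the derived state is '-', and for the remaining characters it is '+'.
I: derived state '-' in Cyanilis only — an autapomorphy, so it tells us nothing about relationships among taxa.
II: derived state '+' in Bryoensis and Microops only — synapomorphy for {Bryoensis, Microops}.
Only Ceratilis and Cyanilis show the derived state '-' for III, supporting them as a clade.
Only Bryoensis, Ceratilis, Cyanilis, and Microops show the derived state '-' for IV, supporting them as a clade.
V groups Cyanilis and Microops, which is incompatible with the clades supported by the remaining characters; treating it as convergent (homoplasy) costs fewer steps than any alternative tree.
VI: derived state '+' in Microops only — an autapomorphy, so it tells us nothing about relationships among taxa.
Most parsimonious ingroup topology: (((Ceratilis,Cyanilis),(Microops,Bryoensis)),Ophiana).
Ceratilis and Cyanilis form a cherry on this tree, so they are sister taxa.

Cyanilis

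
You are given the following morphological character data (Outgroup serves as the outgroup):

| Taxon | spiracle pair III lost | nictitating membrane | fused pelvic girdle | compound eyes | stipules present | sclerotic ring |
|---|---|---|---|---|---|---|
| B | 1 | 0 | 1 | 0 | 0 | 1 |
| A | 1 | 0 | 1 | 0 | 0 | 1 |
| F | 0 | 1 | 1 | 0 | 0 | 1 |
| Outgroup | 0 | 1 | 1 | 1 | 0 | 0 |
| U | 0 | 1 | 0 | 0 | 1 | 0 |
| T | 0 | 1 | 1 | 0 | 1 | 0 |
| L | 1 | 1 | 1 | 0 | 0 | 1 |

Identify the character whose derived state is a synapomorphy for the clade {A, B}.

Character polarity is set by the outgroup: the derived state is whichever differs from the outgroup's state, so for nictitating membrane, fused pelvic girdle, compound eyes the derived state is '0', and for the remaining characters it is '1'.
spiracle pair III lost: derived state '1' in A, B, and L only — synapomorphy for {A, B, L}.
Only A and B show the derived state '0' for nictitating membrane, supporting them as a clade.
fused pelvic girdle (derived state '0') is unique to U (autapomorphy; uninformative for grouping).
All ingroup taxa share the derived state '0' for compound eyes; it defines the ingroup but does not resolve relationships within it.
stipules present (derived state '1') is shared by T and U — a synapomorphy uniting that clade.
sclerotic ring: derived state '1' in A, B, F, and L only — synapomorphy for {A, B, F, L}.
Most parsimonious ingroup topology: ((((B,A),L),F),(U,T)).
The clade {A, B} is supported by nictitating membrane: its derived state '0' occurs in exactly those taxa and in no other taxon (including the outgroup).

nictitating membrane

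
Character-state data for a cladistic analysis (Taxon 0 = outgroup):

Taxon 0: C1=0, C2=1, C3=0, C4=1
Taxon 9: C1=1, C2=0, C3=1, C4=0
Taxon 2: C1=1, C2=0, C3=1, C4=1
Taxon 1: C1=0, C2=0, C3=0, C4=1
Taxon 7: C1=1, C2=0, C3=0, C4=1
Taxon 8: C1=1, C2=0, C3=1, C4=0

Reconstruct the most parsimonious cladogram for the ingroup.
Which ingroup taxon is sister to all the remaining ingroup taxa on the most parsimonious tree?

Character polarity is set by the outgroup: the derived state is whichever differs from the outgroup's state, so for C2, C4 the derived state is '0', and for the remaining characters it is '1'.
C1 (derived state '1') is shared by Taxon 2, Taxon 7, Taxon 8, and Taxon 9 — a synapomorphy uniting that clade.
All ingroup taxa share the derived state '0' for C2; it defines the ingroup but does not resolve relationships within it.
Only Taxon 2, Taxon 8, and Taxon 9 show the derived state '1' for C3, supporting them as a clade.
C4: derived state '0' in Taxon 8 and Taxon 9 only — synapomorphy for {Taxon 8, Taxon 9}.
Most parsimonious ingroup topology: ((((Taxon 9,Taxon 8),Taxon 2),Taxon 7),Taxon 1).
Taxon 1 is sister to the clade containing all other ingroup taxa, so it is the earliest-diverging (most basal) ingroup lineage.

Taxon 1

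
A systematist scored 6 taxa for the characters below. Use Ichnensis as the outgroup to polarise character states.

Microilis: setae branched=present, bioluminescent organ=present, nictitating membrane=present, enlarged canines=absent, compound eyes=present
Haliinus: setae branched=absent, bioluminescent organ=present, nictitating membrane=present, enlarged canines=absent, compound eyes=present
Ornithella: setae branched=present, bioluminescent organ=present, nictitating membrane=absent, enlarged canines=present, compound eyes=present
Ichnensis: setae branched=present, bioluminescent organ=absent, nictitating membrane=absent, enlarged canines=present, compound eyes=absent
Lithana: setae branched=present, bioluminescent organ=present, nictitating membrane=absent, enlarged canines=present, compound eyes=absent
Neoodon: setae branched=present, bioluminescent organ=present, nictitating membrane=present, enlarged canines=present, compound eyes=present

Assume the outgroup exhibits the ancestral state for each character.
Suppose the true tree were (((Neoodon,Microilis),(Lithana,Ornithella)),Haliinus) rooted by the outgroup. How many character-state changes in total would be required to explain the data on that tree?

Map each character onto (((Neoodon,Microilis),(Lithana,Ornithella)),Haliinus) (rooted by Ichnensis) and count the minimum state changes it requires (Fitch parsimony):
setae branched: 1; bioluminescent organ: 1; nictitating membrane: 2; enlarged canines: 2; compound eyes: 2.
Total tree length = 8.

8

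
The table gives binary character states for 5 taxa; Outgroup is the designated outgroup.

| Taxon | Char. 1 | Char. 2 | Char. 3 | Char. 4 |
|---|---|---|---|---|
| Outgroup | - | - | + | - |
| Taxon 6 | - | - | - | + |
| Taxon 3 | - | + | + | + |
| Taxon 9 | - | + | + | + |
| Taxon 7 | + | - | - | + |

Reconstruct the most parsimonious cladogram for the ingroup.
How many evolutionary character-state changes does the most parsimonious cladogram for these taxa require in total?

Character polarity is set by the outgroup: the derived state is whichever differs from the outgroup's state, so for Char. 3 the derived state is '-', and for the remaining characters it is '+'.
Char. 1: derived state '+' in Taxon 7 only — an autapomorphy, so it tells us nothing about relationships among taxa.
Char. 2 (derived state '+') is shared by Taxon 3 and Taxon 9 — a synapomorphy uniting that clade.
Only Taxon 6 and Taxon 7 show the derived state '-' for Char. 3, supporting them as a clade.
All ingroup taxa share the derived state '+' for Char. 4; it defines the ingroup but does not resolve relationships within it.
Most parsimonious ingroup topology: ((Taxon 6,Taxon 7),(Taxon 3,Taxon 9)).
Changes per character on this tree: Char. 1: 1; Char. 2: 1; Char. 3: 1; Char. 4: 1.
Total = 4.

4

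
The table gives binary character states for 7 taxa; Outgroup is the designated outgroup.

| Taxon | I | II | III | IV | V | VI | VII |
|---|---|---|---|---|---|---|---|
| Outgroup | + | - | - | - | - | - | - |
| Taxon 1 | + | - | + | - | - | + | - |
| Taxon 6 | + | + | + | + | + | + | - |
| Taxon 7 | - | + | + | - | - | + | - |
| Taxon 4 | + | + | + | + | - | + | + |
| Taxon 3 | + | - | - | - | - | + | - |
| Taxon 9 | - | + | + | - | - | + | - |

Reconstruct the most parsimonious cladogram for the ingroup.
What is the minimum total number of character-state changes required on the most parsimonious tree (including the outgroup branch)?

7

Character polarity is set by the outgroup: the derived state is whichever differs from the outgroup's state, so for I the derived state is '-', and for the remaining characters it is '+'.
Only Taxon 7 and Taxon 9 show the derived state '-' for I, supporting them as a clade.
II: derived state '+' in Taxon 4, Taxon 6, Taxon 7, and Taxon 9 only — synapomorphy for {Taxon 4, Taxon 6, Taxon 7, Taxon 9}.
Only Taxon 1, Taxon 4, Taxon 6, Taxon 7, and Taxon 9 show the derived state '+' for III, supporting them as a clade.
Only Taxon 4 and Taxon 6 show the derived state '+' for IV, supporting them as a clade.
V (derived state '+') is unique to Taxon 6 (autapomorphy; uninformative for grouping).
All ingroup taxa share the derived state '+' for VI; it defines the ingroup but does not resolve relationships within it.
VII: derived state '+' in Taxon 4 only — an autapomorphy, so it tells us nothing about relationships among taxa.
Most parsimonious ingroup topology: ((Taxon 1,((Taxon 6,Taxon 4),(Taxon 7,Taxon 9))),Taxon 3).
Changes per character on this tree: I: 1; II: 1; III: 1; IV: 1; V: 1; VI: 1; VII: 1.
Total = 7.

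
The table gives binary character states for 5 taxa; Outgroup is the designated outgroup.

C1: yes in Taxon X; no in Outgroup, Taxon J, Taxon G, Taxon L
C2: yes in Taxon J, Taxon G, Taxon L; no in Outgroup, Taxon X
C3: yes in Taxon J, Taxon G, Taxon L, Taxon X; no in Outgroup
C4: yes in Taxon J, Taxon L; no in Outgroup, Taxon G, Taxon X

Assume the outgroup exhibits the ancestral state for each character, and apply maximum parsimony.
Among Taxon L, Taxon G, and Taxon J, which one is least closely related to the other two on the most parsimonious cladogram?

The outgroup has state 'no' for every character, so 'yes' is the derived state throughout.
C1: derived state 'yes' in Taxon X only — an autapomorphy, so it tells us nothing about relationships among taxa.
Only Taxon G, Taxon J, and Taxon L show the derived state 'yes' for C2, supporting them as a clade.
C3 (derived state 'yes') is shared by all ingroup taxa — unites the whole ingroup.
C4: derived state 'yes' in Taxon J and Taxon L only — synapomorphy for {Taxon J, Taxon L}.
Most parsimonious ingroup topology: (((Taxon J,Taxon L),Taxon G),Taxon X).
Taxon L and Taxon J share a more recent common ancestor with each other than either does with Taxon G, so Taxon G is the least closely related of the three.

Taxon G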